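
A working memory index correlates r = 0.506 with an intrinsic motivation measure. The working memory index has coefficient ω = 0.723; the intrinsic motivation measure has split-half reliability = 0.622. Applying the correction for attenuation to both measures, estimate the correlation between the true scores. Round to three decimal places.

0.755

r_true = r_obs / √(r_xx · r_yy) = 0.506 / √(0.723 × 0.622) = 0.506 / √0.449706 = 0.506 / 0.6706 ≈ 0.755.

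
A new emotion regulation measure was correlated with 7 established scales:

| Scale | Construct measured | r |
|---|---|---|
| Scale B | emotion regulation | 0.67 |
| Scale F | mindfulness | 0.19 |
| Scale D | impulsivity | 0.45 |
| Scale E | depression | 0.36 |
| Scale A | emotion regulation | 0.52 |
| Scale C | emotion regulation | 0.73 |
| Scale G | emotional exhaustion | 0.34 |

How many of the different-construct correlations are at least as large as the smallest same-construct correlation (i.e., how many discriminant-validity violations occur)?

0

Convergent (same construct = emotion regulation): Scale B, Scale A, Scale C.
Smallest convergent = 0.52. Discriminant values: 0.19, 0.45, 0.36, 0.34; count ≥ 0.52 → 0.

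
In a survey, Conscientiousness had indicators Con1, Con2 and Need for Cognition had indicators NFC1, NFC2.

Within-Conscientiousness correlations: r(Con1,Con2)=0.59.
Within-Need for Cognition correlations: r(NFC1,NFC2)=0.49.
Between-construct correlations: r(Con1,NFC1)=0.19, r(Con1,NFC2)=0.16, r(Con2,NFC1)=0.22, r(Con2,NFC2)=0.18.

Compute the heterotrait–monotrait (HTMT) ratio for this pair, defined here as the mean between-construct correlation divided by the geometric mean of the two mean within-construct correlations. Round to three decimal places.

Mean heterotrait r = 0.75/4 = 0.1875.
Mean within-Con = 0.59/1 = 0.5900; mean within-NFC = 0.49/1 = 0.4900.
Geometric mean = √(0.5900 × 0.4900) = 0.5377.
HTMT = 0.1875 / 0.5377 = 0.349.

0.349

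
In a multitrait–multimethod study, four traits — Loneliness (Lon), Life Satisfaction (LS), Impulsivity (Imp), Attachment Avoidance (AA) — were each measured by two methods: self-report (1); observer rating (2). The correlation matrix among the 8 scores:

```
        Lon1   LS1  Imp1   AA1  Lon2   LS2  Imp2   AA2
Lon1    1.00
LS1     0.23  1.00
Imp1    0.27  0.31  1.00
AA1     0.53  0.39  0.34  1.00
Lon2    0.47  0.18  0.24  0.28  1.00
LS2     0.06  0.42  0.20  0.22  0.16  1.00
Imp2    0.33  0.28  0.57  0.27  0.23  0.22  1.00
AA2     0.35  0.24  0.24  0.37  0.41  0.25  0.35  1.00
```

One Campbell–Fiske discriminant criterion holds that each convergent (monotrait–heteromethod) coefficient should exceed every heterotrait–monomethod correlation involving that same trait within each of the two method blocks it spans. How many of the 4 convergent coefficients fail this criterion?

Convergent coefficients and their comparison sets:
Lon (methods 1·2): 0.47 vs {0.23, 0.16, 0.27, 0.23, 0.53, 0.41} → fail.
LS (methods 1·2): 0.42 vs {0.23, 0.16, 0.31, 0.22, 0.39, 0.25} → pass.
Imp (methods 1·2): 0.57 vs {0.27, 0.23, 0.31, 0.22, 0.34, 0.35} → pass.
AA (methods 1·2): 0.37 vs {0.53, 0.41, 0.39, 0.25, 0.34, 0.35} → fail.
2 of 4 fail.

2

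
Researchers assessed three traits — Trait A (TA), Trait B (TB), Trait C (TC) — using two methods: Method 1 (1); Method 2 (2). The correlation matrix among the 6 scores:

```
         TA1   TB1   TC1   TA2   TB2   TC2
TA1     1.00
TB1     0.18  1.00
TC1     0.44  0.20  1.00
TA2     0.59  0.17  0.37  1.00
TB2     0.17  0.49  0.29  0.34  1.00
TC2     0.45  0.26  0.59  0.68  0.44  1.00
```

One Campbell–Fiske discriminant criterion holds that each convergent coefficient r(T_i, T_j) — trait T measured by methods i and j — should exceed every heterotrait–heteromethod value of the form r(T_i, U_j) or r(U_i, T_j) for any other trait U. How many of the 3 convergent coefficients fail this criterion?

Each convergent coefficient versus the relevant comparison correlations:
TA (methods 1·2): 0.59 vs {0.17, 0.17, 0.45, 0.37} → pass.
TB (methods 1·2): 0.49 vs {0.17, 0.17, 0.26, 0.29} → pass.
TC (methods 1·2): 0.59 vs {0.37, 0.45, 0.29, 0.26} → pass.
0 of 3 fail.

0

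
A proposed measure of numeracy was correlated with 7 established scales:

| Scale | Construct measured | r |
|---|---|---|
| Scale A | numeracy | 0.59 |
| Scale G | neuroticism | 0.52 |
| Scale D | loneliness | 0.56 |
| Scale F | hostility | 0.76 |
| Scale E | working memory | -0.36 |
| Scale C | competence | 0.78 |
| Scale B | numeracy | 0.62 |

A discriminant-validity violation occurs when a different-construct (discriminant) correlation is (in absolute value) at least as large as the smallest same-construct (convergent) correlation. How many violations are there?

2

Convergent (same construct = numeracy): Scale A, Scale B.
Smallest convergent = 0.59. Discriminant |r|: 0.52, 0.56, 0.76, 0.36, 0.78; count ≥ 0.59 → 2.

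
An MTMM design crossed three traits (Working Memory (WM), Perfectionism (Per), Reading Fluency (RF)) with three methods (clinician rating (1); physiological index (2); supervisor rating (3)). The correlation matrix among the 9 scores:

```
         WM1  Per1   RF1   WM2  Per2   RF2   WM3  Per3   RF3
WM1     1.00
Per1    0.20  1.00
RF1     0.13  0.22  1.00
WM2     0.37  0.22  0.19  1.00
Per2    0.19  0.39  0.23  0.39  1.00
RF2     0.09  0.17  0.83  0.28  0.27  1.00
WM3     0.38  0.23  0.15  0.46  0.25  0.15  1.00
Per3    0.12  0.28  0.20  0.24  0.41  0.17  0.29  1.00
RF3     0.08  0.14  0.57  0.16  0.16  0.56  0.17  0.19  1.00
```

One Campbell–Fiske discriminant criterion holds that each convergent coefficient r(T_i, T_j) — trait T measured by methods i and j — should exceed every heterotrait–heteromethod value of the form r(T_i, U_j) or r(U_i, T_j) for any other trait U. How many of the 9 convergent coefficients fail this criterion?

0

Each convergent coefficient versus the relevant comparison correlations:
WM (methods 1·2): 0.37 vs {0.19, 0.22, 0.09, 0.19} → pass.
WM (methods 1·3): 0.38 vs {0.12, 0.23, 0.08, 0.15} → pass.
WM (methods 2·3): 0.46 vs {0.24, 0.25, 0.16, 0.15} → pass.
Per (methods 1·2): 0.39 vs {0.22, 0.19, 0.17, 0.23} → pass.
Per (methods 1·3): 0.28 vs {0.23, 0.12, 0.14, 0.20} → pass.
Per (methods 2·3): 0.41 vs {0.25, 0.24, 0.16, 0.17} → pass.
RF (methods 1·2): 0.83 vs {0.19, 0.09, 0.23, 0.17} → pass.
RF (methods 1·3): 0.57 vs {0.15, 0.08, 0.20, 0.14} → pass.
RF (methods 2·3): 0.56 vs {0.15, 0.16, 0.17, 0.16} → pass.
0 of 9 fail.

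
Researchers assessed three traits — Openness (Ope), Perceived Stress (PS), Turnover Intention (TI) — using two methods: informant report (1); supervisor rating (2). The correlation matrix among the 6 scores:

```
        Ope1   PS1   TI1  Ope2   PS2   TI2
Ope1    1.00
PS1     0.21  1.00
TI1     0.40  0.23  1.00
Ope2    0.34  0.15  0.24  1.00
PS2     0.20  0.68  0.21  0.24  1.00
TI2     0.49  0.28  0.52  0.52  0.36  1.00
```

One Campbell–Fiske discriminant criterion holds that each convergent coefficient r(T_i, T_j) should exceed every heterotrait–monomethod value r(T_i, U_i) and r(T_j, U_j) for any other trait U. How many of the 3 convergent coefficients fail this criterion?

Checking each validity diagonal entry against its comparison values:
Ope (methods 1·2): 0.34 vs {0.21, 0.24, 0.40, 0.52} → fail.
PS (methods 1·2): 0.68 vs {0.21, 0.24, 0.23, 0.36} → pass.
TI (methods 1·2): 0.52 vs {0.40, 0.52, 0.23, 0.36} → fail.
2 of 3 fail.

2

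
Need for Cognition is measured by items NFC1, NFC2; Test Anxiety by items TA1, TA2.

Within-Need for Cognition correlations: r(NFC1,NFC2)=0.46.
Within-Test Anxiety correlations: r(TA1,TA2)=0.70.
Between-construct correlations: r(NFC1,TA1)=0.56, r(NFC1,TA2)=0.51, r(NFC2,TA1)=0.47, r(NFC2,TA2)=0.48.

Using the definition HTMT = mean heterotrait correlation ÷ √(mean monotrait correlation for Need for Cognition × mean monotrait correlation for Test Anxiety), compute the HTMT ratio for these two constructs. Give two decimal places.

0.89

Mean heterotrait r = 2.02/4 = 0.5050.
Mean within-NFC = 0.46/1 = 0.4600; mean within-TA = 0.70/1 = 0.7000.
Geometric mean = √(0.4600 × 0.7000) = 0.5675.
HTMT = 0.5050 / 0.5675 = 0.89.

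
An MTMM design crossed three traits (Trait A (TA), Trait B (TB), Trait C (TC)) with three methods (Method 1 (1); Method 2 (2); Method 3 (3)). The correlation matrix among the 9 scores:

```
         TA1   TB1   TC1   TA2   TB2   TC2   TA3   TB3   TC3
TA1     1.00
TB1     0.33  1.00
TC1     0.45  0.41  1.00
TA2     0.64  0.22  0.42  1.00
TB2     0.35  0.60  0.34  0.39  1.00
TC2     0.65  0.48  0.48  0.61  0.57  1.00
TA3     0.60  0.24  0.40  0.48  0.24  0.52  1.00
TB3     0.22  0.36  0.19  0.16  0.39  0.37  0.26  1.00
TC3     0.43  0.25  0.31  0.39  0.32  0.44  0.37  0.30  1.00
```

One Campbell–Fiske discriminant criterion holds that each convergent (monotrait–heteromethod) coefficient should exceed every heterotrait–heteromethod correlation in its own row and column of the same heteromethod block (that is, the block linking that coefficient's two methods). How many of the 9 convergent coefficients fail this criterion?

5

Checking each validity diagonal entry against its comparison values:
TA (methods 1·2): 0.64 vs {0.35, 0.22, 0.65, 0.42} → fail.
TA (methods 1·3): 0.60 vs {0.22, 0.24, 0.43, 0.40} → pass.
TA (methods 2·3): 0.48 vs {0.16, 0.24, 0.39, 0.52} → fail.
TB (methods 1·2): 0.60 vs {0.22, 0.35, 0.48, 0.34} → pass.
TB (methods 1·3): 0.36 vs {0.24, 0.22, 0.25, 0.19} → pass.
TB (methods 2·3): 0.39 vs {0.24, 0.16, 0.32, 0.37} → pass.
TC (methods 1·2): 0.48 vs {0.42, 0.65, 0.34, 0.48} → fail.
TC (methods 1·3): 0.31 vs {0.40, 0.43, 0.19, 0.25} → fail.
TC (methods 2·3): 0.44 vs {0.52, 0.39, 0.37, 0.32} → fail.
5 of 9 fail.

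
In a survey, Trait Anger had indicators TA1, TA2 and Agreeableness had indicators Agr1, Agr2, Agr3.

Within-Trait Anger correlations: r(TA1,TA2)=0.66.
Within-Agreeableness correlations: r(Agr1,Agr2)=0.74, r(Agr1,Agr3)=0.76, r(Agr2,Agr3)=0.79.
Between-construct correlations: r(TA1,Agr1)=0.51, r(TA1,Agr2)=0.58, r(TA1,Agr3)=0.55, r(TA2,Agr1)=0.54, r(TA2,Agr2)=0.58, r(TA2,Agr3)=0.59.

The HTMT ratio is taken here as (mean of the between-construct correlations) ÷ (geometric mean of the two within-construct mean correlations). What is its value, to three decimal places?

Mean heterotrait r = 3.35/6 = 0.5583.
Mean within-TA = 0.66/1 = 0.6600; mean within-Agr = 2.29/3 = 0.7633.
Geometric mean = √(0.6600 × 0.7633) = 0.7098.
HTMT = 0.5583 / 0.7098 = 0.787.

0.787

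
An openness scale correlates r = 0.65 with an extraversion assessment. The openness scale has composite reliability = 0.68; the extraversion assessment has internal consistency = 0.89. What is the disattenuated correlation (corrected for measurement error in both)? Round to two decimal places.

r_true = r_obs / √(r_xx · r_yy) = 0.65 / √(0.68 × 0.89) = 0.65 / √0.6052 = 0.65 / 0.7779 ≈ 0.84.

0.84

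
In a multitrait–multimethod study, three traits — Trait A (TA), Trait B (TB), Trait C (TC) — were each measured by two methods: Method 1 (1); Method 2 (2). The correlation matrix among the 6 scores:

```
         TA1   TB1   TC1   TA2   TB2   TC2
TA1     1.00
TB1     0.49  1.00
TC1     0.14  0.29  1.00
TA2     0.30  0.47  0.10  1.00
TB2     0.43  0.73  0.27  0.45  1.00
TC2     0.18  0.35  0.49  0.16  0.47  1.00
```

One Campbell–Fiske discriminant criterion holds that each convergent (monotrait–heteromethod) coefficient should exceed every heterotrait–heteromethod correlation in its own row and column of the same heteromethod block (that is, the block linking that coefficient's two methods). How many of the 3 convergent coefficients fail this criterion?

1

Convergent coefficients and their comparison sets:
TA (methods 1·2): 0.30 vs {0.43, 0.47, 0.18, 0.10} → fail.
TB (methods 1·2): 0.73 vs {0.47, 0.43, 0.35, 0.27} → pass.
TC (methods 1·2): 0.49 vs {0.10, 0.18, 0.27, 0.35} → pass.
1 of 3 fail.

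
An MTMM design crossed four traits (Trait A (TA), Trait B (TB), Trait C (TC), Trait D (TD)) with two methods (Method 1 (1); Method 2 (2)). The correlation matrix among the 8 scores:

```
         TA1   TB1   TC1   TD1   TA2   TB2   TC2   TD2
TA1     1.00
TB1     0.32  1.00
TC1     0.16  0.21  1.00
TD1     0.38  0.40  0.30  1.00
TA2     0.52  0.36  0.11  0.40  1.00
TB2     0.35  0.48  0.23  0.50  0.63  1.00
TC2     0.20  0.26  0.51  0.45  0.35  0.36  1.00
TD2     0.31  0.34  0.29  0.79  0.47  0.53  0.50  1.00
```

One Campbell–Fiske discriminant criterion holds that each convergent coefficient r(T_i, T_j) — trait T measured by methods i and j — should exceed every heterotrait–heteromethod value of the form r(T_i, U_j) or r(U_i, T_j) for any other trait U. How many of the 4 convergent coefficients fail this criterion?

Each convergent coefficient versus the relevant comparison correlations:
TA (methods 1·2): 0.52 vs {0.35, 0.36, 0.20, 0.11, 0.31, 0.40} → pass.
TB (methods 1·2): 0.48 vs {0.36, 0.35, 0.26, 0.23, 0.34, 0.50} → fail.
TC (methods 1·2): 0.51 vs {0.11, 0.20, 0.23, 0.26, 0.29, 0.45} → pass.
TD (methods 1·2): 0.79 vs {0.40, 0.31, 0.50, 0.34, 0.45, 0.29} → pass.
1 of 4 fail.

1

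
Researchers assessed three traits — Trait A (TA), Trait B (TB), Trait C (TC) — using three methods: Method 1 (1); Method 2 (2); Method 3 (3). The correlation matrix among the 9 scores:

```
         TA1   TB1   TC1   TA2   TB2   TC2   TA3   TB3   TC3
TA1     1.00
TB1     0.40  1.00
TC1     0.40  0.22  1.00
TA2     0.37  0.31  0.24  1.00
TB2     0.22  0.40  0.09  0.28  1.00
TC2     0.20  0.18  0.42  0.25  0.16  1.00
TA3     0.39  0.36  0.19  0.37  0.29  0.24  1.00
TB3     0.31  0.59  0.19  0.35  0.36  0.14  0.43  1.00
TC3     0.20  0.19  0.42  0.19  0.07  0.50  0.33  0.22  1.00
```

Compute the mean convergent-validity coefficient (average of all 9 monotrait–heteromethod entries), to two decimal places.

Convergent values: 0.37, 0.39, 0.37, 0.40, 0.59, 0.36, 0.42, 0.42, 0.50; mean = 3.82/9 = 0.42.

0.42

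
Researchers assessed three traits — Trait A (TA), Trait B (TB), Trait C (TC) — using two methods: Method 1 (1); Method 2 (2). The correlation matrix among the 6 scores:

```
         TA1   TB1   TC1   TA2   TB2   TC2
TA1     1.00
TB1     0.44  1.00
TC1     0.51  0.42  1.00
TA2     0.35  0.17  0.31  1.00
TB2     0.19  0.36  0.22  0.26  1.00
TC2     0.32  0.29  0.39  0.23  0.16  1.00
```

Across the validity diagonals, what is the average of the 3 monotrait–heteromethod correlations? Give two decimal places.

0.37

Convergent values: 0.35, 0.36, 0.39; mean = 1.10/3 = 0.37.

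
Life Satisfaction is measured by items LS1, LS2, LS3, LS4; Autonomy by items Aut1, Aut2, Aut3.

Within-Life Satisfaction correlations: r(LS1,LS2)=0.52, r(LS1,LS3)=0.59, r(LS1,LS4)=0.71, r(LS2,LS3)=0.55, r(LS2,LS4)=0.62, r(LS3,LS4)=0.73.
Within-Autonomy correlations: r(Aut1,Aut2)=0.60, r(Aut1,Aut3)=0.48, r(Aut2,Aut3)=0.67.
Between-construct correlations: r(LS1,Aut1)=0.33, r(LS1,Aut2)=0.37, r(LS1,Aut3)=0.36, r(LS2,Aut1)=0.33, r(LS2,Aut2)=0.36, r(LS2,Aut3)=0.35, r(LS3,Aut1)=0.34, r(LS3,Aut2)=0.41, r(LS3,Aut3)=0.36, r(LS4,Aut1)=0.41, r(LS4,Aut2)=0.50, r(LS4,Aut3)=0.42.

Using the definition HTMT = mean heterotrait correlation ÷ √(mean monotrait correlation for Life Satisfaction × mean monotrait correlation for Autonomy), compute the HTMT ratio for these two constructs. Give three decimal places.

0.629

Mean between = 4.54/12 = 0.3783.
Mean within-LS = 3.72/6 = 0.6200; mean within-Aut = 1.75/3 = 0.5833.
Geometric mean = √(0.6200 × 0.5833) = 0.6014.
HTMT = 0.3783 / 0.6014 = 0.629.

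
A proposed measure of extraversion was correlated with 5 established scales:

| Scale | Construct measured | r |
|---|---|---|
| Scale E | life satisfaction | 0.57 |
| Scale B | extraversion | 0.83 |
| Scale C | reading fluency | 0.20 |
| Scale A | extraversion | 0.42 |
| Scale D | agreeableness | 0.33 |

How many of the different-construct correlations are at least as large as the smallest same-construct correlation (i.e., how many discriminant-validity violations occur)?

1

Convergent (same construct = extraversion): Scale B, Scale A.
Smallest convergent = 0.42. Discriminant values: 0.57, 0.20, 0.33; count ≥ 0.42 → 1.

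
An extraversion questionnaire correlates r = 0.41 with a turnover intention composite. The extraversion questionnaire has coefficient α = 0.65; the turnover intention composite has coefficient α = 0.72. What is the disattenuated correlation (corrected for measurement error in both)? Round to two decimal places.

r_true = r_obs / √(r_xx · r_yy) = 0.41 / √(0.65 × 0.72) = 0.41 / √0.4680 = 0.41 / 0.6841 ≈ 0.60.

0.60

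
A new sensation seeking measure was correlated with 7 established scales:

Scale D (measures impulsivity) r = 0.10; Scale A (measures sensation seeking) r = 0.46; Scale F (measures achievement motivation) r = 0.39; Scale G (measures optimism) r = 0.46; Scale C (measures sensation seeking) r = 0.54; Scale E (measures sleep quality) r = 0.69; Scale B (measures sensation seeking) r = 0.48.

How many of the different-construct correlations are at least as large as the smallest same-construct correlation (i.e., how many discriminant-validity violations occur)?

2

Convergent (same construct = sensation seeking): Scale A, Scale C, Scale B.
Smallest convergent = 0.46. Discriminant values: 0.10, 0.39, 0.46, 0.69; count ≥ 0.46 → 2.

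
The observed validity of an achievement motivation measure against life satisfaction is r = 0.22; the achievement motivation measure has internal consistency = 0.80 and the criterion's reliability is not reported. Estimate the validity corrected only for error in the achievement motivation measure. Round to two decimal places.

0.25

Single correction: r_c = r_obs / √r_xx = 0.22 / √0.80 = 0.22 / 0.8944 ≈ 0.25.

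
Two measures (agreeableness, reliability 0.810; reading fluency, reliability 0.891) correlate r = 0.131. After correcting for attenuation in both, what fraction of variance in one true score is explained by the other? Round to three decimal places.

0.024

Disattenuated r = 0.131 / √(0.810 × 0.891) = 0.131 / 0.8495 = 0.1542.
Shared true-score variance = 0.1542² = 0.0238 ≈ 0.024.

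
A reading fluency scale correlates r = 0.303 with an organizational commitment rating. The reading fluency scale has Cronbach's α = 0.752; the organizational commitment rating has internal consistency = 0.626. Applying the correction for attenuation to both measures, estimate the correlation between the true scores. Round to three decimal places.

r_true = r_obs / √(r_xx · r_yy) = 0.303 / √(0.752 × 0.626) = 0.303 / √0.470752 = 0.303 / 0.6861 ≈ 0.442.

0.442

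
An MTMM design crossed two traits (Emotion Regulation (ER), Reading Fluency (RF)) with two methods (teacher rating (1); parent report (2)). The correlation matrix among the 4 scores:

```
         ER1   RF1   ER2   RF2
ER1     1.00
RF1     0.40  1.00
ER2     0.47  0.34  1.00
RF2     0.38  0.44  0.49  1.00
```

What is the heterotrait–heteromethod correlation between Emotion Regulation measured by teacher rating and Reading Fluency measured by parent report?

Different traits and methods: r(ER1, RF2) = 0.38.

0.38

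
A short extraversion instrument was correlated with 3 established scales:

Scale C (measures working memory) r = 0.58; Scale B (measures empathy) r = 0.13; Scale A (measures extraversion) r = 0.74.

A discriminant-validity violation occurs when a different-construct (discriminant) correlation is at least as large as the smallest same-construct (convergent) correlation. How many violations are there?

0

Convergent (same construct = extraversion): Scale A.
Smallest convergent = 0.74. Discriminant values: 0.58, 0.13; count ≥ 0.74 → 0.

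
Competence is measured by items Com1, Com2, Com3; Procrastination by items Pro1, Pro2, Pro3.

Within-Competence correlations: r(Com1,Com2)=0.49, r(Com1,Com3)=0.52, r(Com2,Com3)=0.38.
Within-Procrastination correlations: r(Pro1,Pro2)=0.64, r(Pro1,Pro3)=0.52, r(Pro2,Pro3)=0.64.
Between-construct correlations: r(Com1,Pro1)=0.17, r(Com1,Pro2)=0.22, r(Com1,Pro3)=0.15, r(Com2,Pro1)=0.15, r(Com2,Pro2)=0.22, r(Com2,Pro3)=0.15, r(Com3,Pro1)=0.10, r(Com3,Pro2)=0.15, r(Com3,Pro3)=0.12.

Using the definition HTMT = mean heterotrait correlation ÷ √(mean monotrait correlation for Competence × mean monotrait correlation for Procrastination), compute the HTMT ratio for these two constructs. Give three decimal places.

0.301

Mean heterotrait r = 1.43/9 = 0.1589.
Mean within-Com = 1.39/3 = 0.4633; mean within-Pro = 1.80/3 = 0.6000.
Geometric mean = √(0.4633 × 0.6000) = 0.5272.
HTMT = 0.1589 / 0.5272 = 0.301.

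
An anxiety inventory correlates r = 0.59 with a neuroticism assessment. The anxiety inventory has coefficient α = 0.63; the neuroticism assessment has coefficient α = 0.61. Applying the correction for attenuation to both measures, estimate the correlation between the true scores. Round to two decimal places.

0.95

r_true = r_obs / √(r_xx · r_yy) = 0.59 / √(0.63 × 0.61) = 0.59 / √0.3843 = 0.59 / 0.6199 ≈ 0.95.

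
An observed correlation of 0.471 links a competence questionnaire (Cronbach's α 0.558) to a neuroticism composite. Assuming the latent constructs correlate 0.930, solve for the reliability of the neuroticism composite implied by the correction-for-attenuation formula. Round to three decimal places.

0.460

r_true = r_obs / √(r_xx · r_yy) ⇒ 0.930 = 0.471 / √(0.558 · r_yy).
√(0.558 · r_yy) = 0.471 / 0.930 = 0.5065; 0.558 · r_yy = 0.2565; r_yy = 0.2565 / 0.558 ≈ 0.460.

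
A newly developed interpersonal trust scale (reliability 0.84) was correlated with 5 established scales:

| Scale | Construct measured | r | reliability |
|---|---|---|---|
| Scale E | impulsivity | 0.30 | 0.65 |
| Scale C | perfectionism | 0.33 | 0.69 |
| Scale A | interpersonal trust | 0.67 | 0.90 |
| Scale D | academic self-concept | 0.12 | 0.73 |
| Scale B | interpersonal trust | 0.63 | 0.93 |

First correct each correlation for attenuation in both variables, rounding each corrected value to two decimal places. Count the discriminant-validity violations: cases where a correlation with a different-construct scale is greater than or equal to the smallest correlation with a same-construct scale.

Disattenuated r (r / √(r_scale · r_new)):
  Scale E (disc): 0.30 / √(0.65·0.84) = 0.41
  Scale C (disc): 0.33 / √(0.69·0.84) = 0.43
  Scale A (conv): 0.67 / √(0.90·0.84) = 0.77
  Scale D (disc): 0.12 / √(0.73·0.84) = 0.15
  Scale B (conv): 0.63 / √(0.93·0.84) = 0.71
Smallest convergent = 0.71. Discriminant values: 0.41, 0.43, 0.15; count ≥ 0.71 → 0.

0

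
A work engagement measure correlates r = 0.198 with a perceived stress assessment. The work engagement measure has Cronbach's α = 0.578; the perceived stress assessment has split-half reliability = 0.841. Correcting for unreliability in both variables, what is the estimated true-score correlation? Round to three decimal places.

r_true = r_obs / √(r_xx · r_yy) = 0.198 / √(0.578 × 0.841) = 0.198 / √0.486098 = 0.198 / 0.6972 ≈ 0.284.

0.284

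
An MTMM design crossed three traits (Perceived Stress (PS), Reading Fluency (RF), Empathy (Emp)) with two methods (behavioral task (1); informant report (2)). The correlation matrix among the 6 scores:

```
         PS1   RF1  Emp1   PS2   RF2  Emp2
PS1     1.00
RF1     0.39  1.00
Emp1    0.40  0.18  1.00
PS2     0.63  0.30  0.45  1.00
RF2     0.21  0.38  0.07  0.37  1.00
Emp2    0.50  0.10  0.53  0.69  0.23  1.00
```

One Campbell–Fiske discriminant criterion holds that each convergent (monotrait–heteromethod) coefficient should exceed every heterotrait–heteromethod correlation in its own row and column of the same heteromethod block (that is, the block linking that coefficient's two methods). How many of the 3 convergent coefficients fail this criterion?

0

Checking each validity diagonal entry against its comparison values:
PS (methods 1·2): 0.63 vs {0.21, 0.30, 0.50, 0.45} → pass.
RF (methods 1·2): 0.38 vs {0.30, 0.21, 0.10, 0.07} → pass.
Emp (methods 1·2): 0.53 vs {0.45, 0.50, 0.07, 0.10} → pass.
0 of 3 fail.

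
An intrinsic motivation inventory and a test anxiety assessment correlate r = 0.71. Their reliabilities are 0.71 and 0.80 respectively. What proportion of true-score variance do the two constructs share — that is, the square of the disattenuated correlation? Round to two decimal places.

0.89

Disattenuated r = 0.71 / √(0.71 × 0.80) = 0.71 / 0.7537 = 0.9420.
Shared true-score variance = 0.9420² = 0.8874 ≈ 0.89.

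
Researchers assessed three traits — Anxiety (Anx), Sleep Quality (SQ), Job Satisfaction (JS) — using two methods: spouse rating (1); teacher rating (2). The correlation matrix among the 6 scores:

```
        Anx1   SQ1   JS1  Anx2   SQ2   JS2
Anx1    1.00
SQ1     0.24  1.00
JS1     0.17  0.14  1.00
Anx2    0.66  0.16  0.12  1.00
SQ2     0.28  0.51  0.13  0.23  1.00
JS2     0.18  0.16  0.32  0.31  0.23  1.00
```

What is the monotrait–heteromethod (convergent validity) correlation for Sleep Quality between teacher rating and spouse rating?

0.51

Same trait (SQ), different methods: r(SQ2, SQ1) = 0.51.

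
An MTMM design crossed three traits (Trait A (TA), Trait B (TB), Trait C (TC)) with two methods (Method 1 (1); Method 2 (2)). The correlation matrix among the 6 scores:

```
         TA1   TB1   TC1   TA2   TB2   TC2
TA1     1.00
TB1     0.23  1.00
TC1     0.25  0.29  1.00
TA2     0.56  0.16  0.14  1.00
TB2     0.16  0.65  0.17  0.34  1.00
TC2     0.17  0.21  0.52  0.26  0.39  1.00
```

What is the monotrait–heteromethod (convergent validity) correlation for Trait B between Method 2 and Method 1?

Same trait (TB), different methods: r(TB2, TB1) = 0.65.

0.65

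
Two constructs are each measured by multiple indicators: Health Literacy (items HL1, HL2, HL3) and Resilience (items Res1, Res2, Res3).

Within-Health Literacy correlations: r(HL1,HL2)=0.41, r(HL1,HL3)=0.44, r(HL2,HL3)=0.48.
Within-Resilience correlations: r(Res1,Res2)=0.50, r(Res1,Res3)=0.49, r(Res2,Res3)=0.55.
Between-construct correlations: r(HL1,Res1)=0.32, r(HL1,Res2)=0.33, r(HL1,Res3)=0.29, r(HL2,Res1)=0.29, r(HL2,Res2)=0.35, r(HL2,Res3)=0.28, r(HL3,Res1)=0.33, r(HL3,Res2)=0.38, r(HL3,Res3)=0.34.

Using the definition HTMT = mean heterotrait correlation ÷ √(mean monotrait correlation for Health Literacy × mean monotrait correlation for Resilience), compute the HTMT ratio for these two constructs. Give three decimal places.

Mean between = 2.91/9 = 0.3233.
Mean within-HL = 1.33/3 = 0.4433; mean within-Res = 1.54/3 = 0.5133.
Geometric mean = √(0.4433 × 0.5133) = 0.4770.
HTMT = 0.3233 / 0.4770 = 0.678.

0.678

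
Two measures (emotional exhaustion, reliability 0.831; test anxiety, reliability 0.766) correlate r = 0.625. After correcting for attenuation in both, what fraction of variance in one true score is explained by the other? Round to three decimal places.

Disattenuated r = 0.625 / √(0.831 × 0.766) = 0.625 / 0.7978 = 0.7834.
Shared true-score variance = 0.7834² = 0.6137 ≈ 0.614.

0.614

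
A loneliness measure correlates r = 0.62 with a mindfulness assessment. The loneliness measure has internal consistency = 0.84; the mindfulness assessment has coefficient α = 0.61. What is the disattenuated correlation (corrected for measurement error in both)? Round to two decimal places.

r_true = r_obs / √(r_xx · r_yy) = 0.62 / √(0.84 × 0.61) = 0.62 / √0.5124 = 0.62 / 0.7158 ≈ 0.87.

0.87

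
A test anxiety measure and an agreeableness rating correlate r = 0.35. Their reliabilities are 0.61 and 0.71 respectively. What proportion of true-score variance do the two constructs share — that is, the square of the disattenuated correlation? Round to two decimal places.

Disattenuated r = 0.35 / √(0.61 × 0.71) = 0.35 / 0.6581 = 0.5318.
Shared true-score variance = 0.5318² = 0.2828 ≈ 0.28.

0.28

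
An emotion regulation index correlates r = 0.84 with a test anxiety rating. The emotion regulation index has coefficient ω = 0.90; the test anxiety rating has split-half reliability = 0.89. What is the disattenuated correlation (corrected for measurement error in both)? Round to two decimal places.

0.94

r_true = r_obs / √(r_xx · r_yy) = 0.84 / √(0.90 × 0.89) = 0.84 / √0.8010 = 0.84 / 0.8950 ≈ 0.94.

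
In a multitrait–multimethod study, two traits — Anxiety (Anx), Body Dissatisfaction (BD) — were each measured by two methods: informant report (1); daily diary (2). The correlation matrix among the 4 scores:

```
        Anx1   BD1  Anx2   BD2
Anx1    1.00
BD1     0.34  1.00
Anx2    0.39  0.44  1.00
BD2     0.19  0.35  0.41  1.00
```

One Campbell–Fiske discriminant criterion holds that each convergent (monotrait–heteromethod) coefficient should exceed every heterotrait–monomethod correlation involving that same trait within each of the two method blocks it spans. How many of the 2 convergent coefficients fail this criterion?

2

Checking each validity diagonal entry against its comparison values:
Anx (methods 1·2): 0.39 vs {0.34, 0.41} → fail.
BD (methods 1·2): 0.35 vs {0.34, 0.41} → fail.
2 of 2 fail.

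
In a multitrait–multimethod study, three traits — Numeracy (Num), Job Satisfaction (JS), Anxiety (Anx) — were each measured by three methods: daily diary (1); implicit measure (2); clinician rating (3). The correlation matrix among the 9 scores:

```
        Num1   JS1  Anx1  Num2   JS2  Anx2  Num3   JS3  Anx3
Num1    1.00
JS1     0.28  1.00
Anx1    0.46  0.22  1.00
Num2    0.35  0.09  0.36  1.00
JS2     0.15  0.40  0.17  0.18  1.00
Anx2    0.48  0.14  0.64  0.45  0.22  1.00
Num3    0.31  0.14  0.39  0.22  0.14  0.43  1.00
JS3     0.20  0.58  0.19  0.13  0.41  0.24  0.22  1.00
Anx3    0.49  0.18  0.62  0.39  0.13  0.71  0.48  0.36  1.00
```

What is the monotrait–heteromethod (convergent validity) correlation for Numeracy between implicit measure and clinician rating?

0.22

Same trait (Num), different methods: r(Num2, Num3) = 0.22.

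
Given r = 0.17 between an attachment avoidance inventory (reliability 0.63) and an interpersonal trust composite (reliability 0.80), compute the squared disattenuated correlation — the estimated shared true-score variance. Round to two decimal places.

0.06

Disattenuated r = 0.17 / √(0.63 × 0.80) = 0.17 / 0.7099 = 0.2395.
Shared true-score variance = 0.2395² = 0.0574 ≈ 0.06.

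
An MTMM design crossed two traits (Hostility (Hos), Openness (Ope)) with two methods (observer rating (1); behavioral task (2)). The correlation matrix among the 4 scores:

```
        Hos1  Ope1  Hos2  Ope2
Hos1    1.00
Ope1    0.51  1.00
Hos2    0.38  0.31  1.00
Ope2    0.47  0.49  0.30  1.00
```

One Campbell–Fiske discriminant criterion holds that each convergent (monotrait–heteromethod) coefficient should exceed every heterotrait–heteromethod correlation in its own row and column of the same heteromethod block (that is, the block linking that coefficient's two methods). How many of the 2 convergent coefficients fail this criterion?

1

Each convergent coefficient versus the relevant comparison correlations:
Hos (methods 1·2): 0.38 vs {0.47, 0.31} → fail.
Ope (methods 1·2): 0.49 vs {0.31, 0.47} → pass.
1 of 2 fail.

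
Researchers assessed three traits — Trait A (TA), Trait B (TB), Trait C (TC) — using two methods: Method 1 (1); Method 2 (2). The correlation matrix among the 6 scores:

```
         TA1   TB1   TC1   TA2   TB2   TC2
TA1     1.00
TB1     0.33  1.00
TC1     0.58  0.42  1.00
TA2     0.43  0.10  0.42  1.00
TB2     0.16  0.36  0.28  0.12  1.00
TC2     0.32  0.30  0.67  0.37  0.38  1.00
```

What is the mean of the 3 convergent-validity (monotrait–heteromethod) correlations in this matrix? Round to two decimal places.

0.49

Convergent values: 0.43, 0.36, 0.67; mean = 1.46/3 = 0.49.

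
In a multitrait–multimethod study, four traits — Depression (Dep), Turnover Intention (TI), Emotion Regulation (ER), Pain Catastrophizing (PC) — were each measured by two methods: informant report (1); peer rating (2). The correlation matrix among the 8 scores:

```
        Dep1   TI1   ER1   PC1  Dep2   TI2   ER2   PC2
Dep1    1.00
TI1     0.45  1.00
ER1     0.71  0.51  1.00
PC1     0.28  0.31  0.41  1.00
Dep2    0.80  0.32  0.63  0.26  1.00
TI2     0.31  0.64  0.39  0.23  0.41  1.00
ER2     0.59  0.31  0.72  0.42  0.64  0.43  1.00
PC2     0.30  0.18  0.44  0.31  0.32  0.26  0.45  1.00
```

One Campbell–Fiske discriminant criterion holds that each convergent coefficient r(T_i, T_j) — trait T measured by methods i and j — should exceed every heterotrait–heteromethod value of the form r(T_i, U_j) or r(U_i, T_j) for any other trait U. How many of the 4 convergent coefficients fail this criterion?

Each convergent coefficient versus the relevant comparison correlations:
Dep (methods 1·2): 0.80 vs {0.31, 0.32, 0.59, 0.63, 0.30, 0.26} → pass.
TI (methods 1·2): 0.64 vs {0.32, 0.31, 0.31, 0.39, 0.18, 0.23} → pass.
ER (methods 1·2): 0.72 vs {0.63, 0.59, 0.39, 0.31, 0.44, 0.42} → pass.
PC (methods 1·2): 0.31 vs {0.26, 0.30, 0.23, 0.18, 0.42, 0.44} → fail.
1 of 4 fail.

1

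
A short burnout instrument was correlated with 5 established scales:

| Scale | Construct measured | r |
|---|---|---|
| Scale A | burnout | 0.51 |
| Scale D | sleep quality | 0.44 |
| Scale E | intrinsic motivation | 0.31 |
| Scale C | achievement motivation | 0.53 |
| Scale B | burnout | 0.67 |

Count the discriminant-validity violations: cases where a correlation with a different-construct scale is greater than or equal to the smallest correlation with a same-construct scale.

1

Convergent (same construct = burnout): Scale A, Scale B.
Smallest convergent = 0.51. Discriminant values: 0.44, 0.31, 0.53; count ≥ 0.51 → 1.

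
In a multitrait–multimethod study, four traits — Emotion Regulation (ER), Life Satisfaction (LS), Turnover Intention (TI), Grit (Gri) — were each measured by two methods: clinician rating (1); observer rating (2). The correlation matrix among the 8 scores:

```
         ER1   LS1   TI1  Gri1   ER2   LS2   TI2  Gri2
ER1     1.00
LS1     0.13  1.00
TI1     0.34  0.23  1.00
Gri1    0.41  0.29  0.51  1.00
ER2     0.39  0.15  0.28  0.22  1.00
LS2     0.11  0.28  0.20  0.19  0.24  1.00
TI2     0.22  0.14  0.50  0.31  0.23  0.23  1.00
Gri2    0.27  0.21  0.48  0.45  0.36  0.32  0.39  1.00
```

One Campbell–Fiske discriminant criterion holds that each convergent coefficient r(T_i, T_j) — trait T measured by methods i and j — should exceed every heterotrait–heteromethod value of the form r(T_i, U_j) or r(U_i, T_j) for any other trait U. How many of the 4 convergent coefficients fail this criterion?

Each convergent coefficient versus the relevant comparison correlations:
ER (methods 1·2): 0.39 vs {0.11, 0.15, 0.22, 0.28, 0.27, 0.22} → pass.
LS (methods 1·2): 0.28 vs {0.15, 0.11, 0.14, 0.20, 0.21, 0.19} → pass.
TI (methods 1·2): 0.50 vs {0.28, 0.22, 0.20, 0.14, 0.48, 0.31} → pass.
Gri (methods 1·2): 0.45 vs {0.22, 0.27, 0.19, 0.21, 0.31, 0.48} → fail.
1 of 4 fail.

1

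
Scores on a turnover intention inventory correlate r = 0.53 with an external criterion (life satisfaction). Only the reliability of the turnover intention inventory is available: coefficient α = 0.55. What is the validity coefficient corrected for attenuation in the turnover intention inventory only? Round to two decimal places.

0.71

Single correction: r_c = r_obs / √r_xx = 0.53 / √0.55 = 0.53 / 0.7416 ≈ 0.71.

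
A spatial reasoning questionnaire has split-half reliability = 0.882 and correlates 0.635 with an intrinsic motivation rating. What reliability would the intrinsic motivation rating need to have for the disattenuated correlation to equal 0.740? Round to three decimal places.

0.835

r_true = r_obs / √(r_xx · r_yy) ⇒ 0.740 = 0.635 / √(0.882 · r_yy).
√(0.882 · r_yy) = 0.635 / 0.740 = 0.8581; 0.882 · r_yy = 0.7363; r_yy = 0.7363 / 0.882 ≈ 0.835.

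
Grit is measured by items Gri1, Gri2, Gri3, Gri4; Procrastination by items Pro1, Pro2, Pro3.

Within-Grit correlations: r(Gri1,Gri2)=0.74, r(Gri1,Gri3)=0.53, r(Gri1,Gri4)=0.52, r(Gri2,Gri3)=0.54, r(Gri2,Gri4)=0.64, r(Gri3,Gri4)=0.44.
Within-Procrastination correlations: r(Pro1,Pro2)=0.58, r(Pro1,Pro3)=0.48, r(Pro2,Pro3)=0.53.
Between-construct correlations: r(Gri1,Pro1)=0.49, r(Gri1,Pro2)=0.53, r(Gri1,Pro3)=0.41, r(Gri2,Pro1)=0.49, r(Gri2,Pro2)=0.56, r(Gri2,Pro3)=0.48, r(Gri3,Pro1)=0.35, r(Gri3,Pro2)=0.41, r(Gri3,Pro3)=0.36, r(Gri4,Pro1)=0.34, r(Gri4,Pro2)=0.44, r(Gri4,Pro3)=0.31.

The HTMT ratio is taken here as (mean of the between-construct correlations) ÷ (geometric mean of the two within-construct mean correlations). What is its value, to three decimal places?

Between-construct mean = 5.17/12 = 0.4308.
Mean within-Gri = 3.41/6 = 0.5683; mean within-Pro = 1.59/3 = 0.5300.
Geometric mean = √(0.5683 × 0.5300) = 0.5488.
HTMT = 0.4308 / 0.5488 = 0.785.

0.785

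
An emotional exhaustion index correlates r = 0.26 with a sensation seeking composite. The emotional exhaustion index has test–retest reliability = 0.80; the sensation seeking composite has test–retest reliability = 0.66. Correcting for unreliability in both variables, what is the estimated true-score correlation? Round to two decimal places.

0.36

r_true = r_obs / √(r_xx · r_yy) = 0.26 / √(0.80 × 0.66) = 0.26 / √0.5280 = 0.26 / 0.7266 ≈ 0.36.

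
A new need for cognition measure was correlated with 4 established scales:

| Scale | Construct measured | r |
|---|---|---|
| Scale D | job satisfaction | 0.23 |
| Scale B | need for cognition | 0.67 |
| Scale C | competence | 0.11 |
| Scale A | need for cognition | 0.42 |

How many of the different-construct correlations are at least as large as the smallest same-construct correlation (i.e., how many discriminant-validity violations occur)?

Convergent (same construct = need for cognition): Scale B, Scale A.
Smallest convergent = 0.42. Discriminant values: 0.23, 0.11; count ≥ 0.42 → 0.

0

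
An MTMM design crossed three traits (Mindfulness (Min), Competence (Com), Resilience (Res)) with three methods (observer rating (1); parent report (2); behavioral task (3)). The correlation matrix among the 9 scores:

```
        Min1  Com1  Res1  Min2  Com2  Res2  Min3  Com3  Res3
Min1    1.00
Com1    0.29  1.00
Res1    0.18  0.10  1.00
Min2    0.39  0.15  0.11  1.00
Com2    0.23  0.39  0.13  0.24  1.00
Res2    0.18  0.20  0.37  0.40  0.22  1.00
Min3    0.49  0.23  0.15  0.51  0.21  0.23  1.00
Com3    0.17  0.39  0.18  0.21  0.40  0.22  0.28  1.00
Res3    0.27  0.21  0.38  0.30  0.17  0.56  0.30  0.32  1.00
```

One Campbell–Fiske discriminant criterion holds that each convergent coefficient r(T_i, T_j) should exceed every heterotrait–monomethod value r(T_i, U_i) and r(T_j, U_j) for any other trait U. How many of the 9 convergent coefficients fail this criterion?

2

Convergent coefficients and their comparison sets:
Min (methods 1·2): 0.39 vs {0.29, 0.24, 0.18, 0.40} → fail.
Min (methods 1·3): 0.49 vs {0.29, 0.28, 0.18, 0.30} → pass.
Min (methods 2·3): 0.51 vs {0.24, 0.28, 0.40, 0.30} → pass.
Com (methods 1·2): 0.39 vs {0.29, 0.24, 0.10, 0.22} → pass.
Com (methods 1·3): 0.39 vs {0.29, 0.28, 0.10, 0.32} → pass.
Com (methods 2·3): 0.40 vs {0.24, 0.28, 0.22, 0.32} → pass.
Res (methods 1·2): 0.37 vs {0.18, 0.40, 0.10, 0.22} → fail.
Res (methods 1·3): 0.38 vs {0.18, 0.30, 0.10, 0.32} → pass.
Res (methods 2·3): 0.56 vs {0.40, 0.30, 0.22, 0.32} → pass.
2 of 9 fail.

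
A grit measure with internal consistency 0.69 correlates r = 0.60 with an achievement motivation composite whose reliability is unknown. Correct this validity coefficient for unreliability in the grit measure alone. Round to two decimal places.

0.72

Single correction: r_c = r_obs / √r_xx = 0.60 / √0.69 = 0.60 / 0.8307 ≈ 0.72.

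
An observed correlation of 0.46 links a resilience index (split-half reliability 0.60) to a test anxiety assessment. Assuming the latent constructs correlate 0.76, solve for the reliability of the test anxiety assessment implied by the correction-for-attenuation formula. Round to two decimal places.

0.61

r_true = r_obs / √(r_xx · r_yy) ⇒ 0.76 = 0.46 / √(0.60 · r_yy).
√(0.60 · r_yy) = 0.46 / 0.76 = 0.6053; 0.60 · r_yy = 0.3664; r_yy = 0.3664 / 0.60 ≈ 0.61.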